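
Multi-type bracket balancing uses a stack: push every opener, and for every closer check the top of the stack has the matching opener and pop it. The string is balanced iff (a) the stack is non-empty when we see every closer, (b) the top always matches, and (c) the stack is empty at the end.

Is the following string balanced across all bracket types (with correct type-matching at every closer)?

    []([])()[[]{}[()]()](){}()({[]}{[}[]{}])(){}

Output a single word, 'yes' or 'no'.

Answer: no

Derivation:
pos 0: push '['; stack = [
pos 1: ']' matches '['; pop; stack = (empty)
pos 2: push '('; stack = (
pos 3: push '['; stack = ([
pos 4: ']' matches '['; pop; stack = (
pos 5: ')' matches '('; pop; stack = (empty)
pos 6: push '('; stack = (
pos 7: ')' matches '('; pop; stack = (empty)
pos 8: push '['; stack = [
pos 9: push '['; stack = [[
pos 10: ']' matches '['; pop; stack = [
pos 11: push '{'; stack = [{
pos 12: '}' matches '{'; pop; stack = [
pos 13: push '['; stack = [[
pos 14: push '('; stack = [[(
pos 15: ')' matches '('; pop; stack = [[
pos 16: ']' matches '['; pop; stack = [
pos 17: push '('; stack = [(
pos 18: ')' matches '('; pop; stack = [
pos 19: ']' matches '['; pop; stack = (empty)
pos 20: push '('; stack = (
pos 21: ')' matches '('; pop; stack = (empty)
pos 22: push '{'; stack = {
pos 23: '}' matches '{'; pop; stack = (empty)
pos 24: push '('; stack = (
pos 25: ')' matches '('; pop; stack = (empty)
pos 26: push '('; stack = (
pos 27: push '{'; stack = ({
pos 28: push '['; stack = ({[
pos 29: ']' matches '['; pop; stack = ({
pos 30: '}' matches '{'; pop; stack = (
pos 31: push '{'; stack = ({
pos 32: push '['; stack = ({[
pos 33: saw closer '}' but top of stack is '[' (expected ']') → INVALID
Verdict: type mismatch at position 33: '}' closes '[' → no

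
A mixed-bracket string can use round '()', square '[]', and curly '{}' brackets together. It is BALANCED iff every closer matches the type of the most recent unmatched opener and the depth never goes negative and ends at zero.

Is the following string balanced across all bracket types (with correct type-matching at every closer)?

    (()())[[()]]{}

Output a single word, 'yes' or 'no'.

Answer: yes

Derivation:
pos 0: push '('; stack = (
pos 1: push '('; stack = ((
pos 2: ')' matches '('; pop; stack = (
pos 3: push '('; stack = ((
pos 4: ')' matches '('; pop; stack = (
pos 5: ')' matches '('; pop; stack = (empty)
pos 6: push '['; stack = [
pos 7: push '['; stack = [[
pos 8: push '('; stack = [[(
pos 9: ')' matches '('; pop; stack = [[
pos 10: ']' matches '['; pop; stack = [
pos 11: ']' matches '['; pop; stack = (empty)
pos 12: push '{'; stack = {
pos 13: '}' matches '{'; pop; stack = (empty)
end: stack empty → VALID
Verdict: properly nested → yes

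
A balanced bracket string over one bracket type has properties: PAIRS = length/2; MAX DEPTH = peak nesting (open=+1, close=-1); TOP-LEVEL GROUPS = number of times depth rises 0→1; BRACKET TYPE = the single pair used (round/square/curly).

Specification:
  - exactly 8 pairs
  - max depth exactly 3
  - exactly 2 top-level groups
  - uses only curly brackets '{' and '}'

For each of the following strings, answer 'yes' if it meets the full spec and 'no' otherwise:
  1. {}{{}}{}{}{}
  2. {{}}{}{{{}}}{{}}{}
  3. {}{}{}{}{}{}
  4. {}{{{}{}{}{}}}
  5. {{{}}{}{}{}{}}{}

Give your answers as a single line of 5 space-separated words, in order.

Answer: no no no no yes

Derivation:
String 1 '{}{{}}{}{}{}': depth seq [1 0 1 2 1 0 1 0 1 0 1 0]
  -> pairs=6 depth=2 groups=5 -> no
String 2 '{{}}{}{{{}}}{{}}{}': depth seq [1 2 1 0 1 0 1 2 3 2 1 0 1 2 1 0 1 0]
  -> pairs=9 depth=3 groups=5 -> no
String 3 '{}{}{}{}{}{}': depth seq [1 0 1 0 1 0 1 0 1 0 1 0]
  -> pairs=6 depth=1 groups=6 -> no
String 4 '{}{{{}{}{}{}}}': depth seq [1 0 1 2 3 2 3 2 3 2 3 2 1 0]
  -> pairs=7 depth=3 groups=2 -> no
String 5 '{{{}}{}{}{}{}}{}': depth seq [1 2 3 2 1 2 1 2 1 2 1 2 1 0 1 0]
  -> pairs=8 depth=3 groups=2 -> yes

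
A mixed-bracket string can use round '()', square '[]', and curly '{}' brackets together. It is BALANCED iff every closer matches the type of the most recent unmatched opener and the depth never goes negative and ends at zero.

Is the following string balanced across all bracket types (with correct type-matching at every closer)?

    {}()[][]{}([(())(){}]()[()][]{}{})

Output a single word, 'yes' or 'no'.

Answer: yes

Derivation:
pos 0: push '{'; stack = {
pos 1: '}' matches '{'; pop; stack = (empty)
pos 2: push '('; stack = (
pos 3: ')' matches '('; pop; stack = (empty)
pos 4: push '['; stack = [
pos 5: ']' matches '['; pop; stack = (empty)
pos 6: push '['; stack = [
pos 7: ']' matches '['; pop; stack = (empty)
pos 8: push '{'; stack = {
pos 9: '}' matches '{'; pop; stack = (empty)
pos 10: push '('; stack = (
pos 11: push '['; stack = ([
pos 12: push '('; stack = ([(
pos 13: push '('; stack = ([((
pos 14: ')' matches '('; pop; stack = ([(
pos 15: ')' matches '('; pop; stack = ([
pos 16: push '('; stack = ([(
pos 17: ')' matches '('; pop; stack = ([
pos 18: push '{'; stack = ([{
pos 19: '}' matches '{'; pop; stack = ([
pos 20: ']' matches '['; pop; stack = (
pos 21: push '('; stack = ((
pos 22: ')' matches '('; pop; stack = (
pos 23: push '['; stack = ([
pos 24: push '('; stack = ([(
pos 25: ')' matches '('; pop; stack = ([
pos 26: ']' matches '['; pop; stack = (
pos 27: push '['; stack = ([
pos 28: ']' matches '['; pop; stack = (
pos 29: push '{'; stack = ({
pos 30: '}' matches '{'; pop; stack = (
pos 31: push '{'; stack = ({
pos 32: '}' matches '{'; pop; stack = (
pos 33: ')' matches '('; pop; stack = (empty)
end: stack empty → VALID
Verdict: properly nested → yes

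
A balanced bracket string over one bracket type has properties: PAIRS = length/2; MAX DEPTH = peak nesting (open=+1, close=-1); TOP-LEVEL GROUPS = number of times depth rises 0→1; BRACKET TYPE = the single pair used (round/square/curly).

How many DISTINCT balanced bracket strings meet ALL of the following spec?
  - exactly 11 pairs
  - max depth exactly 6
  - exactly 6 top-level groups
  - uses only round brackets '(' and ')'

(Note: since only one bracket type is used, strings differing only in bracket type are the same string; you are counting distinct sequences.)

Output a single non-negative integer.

Answer: 6

Derivation:
Spec: pairs=11 depth=6 groups=6
Count(depth <= 6) = 1638
Count(depth <= 5) = 1632
Count(depth == 6) = 1638 - 1632 = 6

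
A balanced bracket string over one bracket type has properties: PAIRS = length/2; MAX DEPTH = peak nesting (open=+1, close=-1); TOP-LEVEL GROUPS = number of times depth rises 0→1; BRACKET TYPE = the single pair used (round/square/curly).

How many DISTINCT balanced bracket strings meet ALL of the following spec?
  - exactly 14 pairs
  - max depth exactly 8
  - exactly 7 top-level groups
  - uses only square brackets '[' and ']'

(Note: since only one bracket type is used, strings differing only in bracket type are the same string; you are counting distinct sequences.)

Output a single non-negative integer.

Answer: 7

Derivation:
Spec: pairs=14 depth=8 groups=7
Count(depth <= 8) = 38760
Count(depth <= 7) = 38753
Count(depth == 8) = 38760 - 38753 = 7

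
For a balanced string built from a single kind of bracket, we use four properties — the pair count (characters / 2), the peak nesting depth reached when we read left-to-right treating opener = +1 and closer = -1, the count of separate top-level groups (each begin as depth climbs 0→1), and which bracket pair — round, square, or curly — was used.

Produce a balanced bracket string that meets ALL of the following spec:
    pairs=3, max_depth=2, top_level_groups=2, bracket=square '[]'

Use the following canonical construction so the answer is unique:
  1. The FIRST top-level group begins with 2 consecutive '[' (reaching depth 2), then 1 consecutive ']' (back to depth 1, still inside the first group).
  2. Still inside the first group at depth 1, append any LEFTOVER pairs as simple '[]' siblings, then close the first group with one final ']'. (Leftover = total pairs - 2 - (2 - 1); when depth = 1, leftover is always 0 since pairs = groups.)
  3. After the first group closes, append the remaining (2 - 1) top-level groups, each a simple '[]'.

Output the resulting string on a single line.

Answer: [[]][]

Derivation:
Spec: pairs=3 depth=2 groups=2
Leftover pairs = 3 - 2 - (2-1) = 0
First group: deep chain of depth 2 + 0 sibling pairs
Remaining 1 groups: simple '[]' each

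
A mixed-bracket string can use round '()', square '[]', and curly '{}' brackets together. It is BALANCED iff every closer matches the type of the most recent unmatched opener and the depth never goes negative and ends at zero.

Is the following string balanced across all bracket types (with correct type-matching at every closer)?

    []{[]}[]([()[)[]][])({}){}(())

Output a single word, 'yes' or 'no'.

pos 0: push '['; stack = [
pos 1: ']' matches '['; pop; stack = (empty)
pos 2: push '{'; stack = {
pos 3: push '['; stack = {[
pos 4: ']' matches '['; pop; stack = {
pos 5: '}' matches '{'; pop; stack = (empty)
pos 6: push '['; stack = [
pos 7: ']' matches '['; pop; stack = (empty)
pos 8: push '('; stack = (
pos 9: push '['; stack = ([
pos 10: push '('; stack = ([(
pos 11: ')' matches '('; pop; stack = ([
pos 12: push '['; stack = ([[
pos 13: saw closer ')' but top of stack is '[' (expected ']') → INVALID
Verdict: type mismatch at position 13: ')' closes '[' → no

Answer: no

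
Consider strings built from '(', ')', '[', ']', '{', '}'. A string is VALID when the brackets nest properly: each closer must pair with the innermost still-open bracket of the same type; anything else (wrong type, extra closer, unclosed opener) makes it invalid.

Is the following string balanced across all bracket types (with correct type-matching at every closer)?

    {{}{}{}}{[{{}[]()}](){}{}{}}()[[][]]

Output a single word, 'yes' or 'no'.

Answer: yes

Derivation:
pos 0: push '{'; stack = {
pos 1: push '{'; stack = {{
pos 2: '}' matches '{'; pop; stack = {
pos 3: push '{'; stack = {{
pos 4: '}' matches '{'; pop; stack = {
pos 5: push '{'; stack = {{
pos 6: '}' matches '{'; pop; stack = {
pos 7: '}' matches '{'; pop; stack = (empty)
pos 8: push '{'; stack = {
pos 9: push '['; stack = {[
pos 10: push '{'; stack = {[{
pos 11: push '{'; stack = {[{{
pos 12: '}' matches '{'; pop; stack = {[{
pos 13: push '['; stack = {[{[
pos 14: ']' matches '['; pop; stack = {[{
pos 15: push '('; stack = {[{(
pos 16: ')' matches '('; pop; stack = {[{
pos 17: '}' matches '{'; pop; stack = {[
pos 18: ']' matches '['; pop; stack = {
pos 19: push '('; stack = {(
pos 20: ')' matches '('; pop; stack = {
pos 21: push '{'; stack = {{
pos 22: '}' matches '{'; pop; stack = {
pos 23: push '{'; stack = {{
pos 24: '}' matches '{'; pop; stack = {
pos 25: push '{'; stack = {{
pos 26: '}' matches '{'; pop; stack = {
pos 27: '}' matches '{'; pop; stack = (empty)
pos 28: push '('; stack = (
pos 29: ')' matches '('; pop; stack = (empty)
pos 30: push '['; stack = [
pos 31: push '['; stack = [[
pos 32: ']' matches '['; pop; stack = [
pos 33: push '['; stack = [[
pos 34: ']' matches '['; pop; stack = [
pos 35: ']' matches '['; pop; stack = (empty)
end: stack empty → VALID
Verdict: properly nested → yes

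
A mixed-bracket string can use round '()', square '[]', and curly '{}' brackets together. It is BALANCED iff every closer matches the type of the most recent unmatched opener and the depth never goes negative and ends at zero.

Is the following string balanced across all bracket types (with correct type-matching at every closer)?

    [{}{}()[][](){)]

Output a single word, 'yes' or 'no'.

pos 0: push '['; stack = [
pos 1: push '{'; stack = [{
pos 2: '}' matches '{'; pop; stack = [
pos 3: push '{'; stack = [{
pos 4: '}' matches '{'; pop; stack = [
pos 5: push '('; stack = [(
pos 6: ')' matches '('; pop; stack = [
pos 7: push '['; stack = [[
pos 8: ']' matches '['; pop; stack = [
pos 9: push '['; stack = [[
pos 10: ']' matches '['; pop; stack = [
pos 11: push '('; stack = [(
pos 12: ')' matches '('; pop; stack = [
pos 13: push '{'; stack = [{
pos 14: saw closer ')' but top of stack is '{' (expected '}') → INVALID
Verdict: type mismatch at position 14: ')' closes '{' → no

Answer: no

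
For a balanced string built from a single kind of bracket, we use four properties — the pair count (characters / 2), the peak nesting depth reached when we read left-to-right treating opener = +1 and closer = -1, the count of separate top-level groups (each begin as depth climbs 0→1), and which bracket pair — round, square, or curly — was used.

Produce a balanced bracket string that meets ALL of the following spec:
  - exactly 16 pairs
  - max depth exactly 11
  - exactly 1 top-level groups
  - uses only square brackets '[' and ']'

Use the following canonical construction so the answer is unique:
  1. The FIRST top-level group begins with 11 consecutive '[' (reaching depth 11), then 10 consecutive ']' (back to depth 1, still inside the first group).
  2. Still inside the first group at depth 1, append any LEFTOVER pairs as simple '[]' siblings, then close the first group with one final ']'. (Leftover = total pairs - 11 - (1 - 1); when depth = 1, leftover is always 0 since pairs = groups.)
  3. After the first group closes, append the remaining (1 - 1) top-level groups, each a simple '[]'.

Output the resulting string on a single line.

Answer: [[[[[[[[[[[]]]]]]]]]][][][][][]]

Derivation:
Spec: pairs=16 depth=11 groups=1
Leftover pairs = 16 - 11 - (1-1) = 5
First group: deep chain of depth 11 + 5 sibling pairs
Remaining 0 groups: simple '[]' each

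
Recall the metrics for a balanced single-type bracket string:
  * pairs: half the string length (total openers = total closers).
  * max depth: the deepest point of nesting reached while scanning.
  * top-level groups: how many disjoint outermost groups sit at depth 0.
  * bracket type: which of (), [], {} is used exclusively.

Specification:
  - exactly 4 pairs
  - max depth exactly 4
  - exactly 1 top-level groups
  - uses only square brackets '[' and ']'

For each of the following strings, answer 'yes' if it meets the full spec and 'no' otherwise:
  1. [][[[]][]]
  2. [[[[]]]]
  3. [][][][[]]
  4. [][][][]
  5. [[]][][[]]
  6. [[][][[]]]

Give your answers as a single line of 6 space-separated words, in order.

String 1 '[][[[]][]]': depth seq [1 0 1 2 3 2 1 2 1 0]
  -> pairs=5 depth=3 groups=2 -> no
String 2 '[[[[]]]]': depth seq [1 2 3 4 3 2 1 0]
  -> pairs=4 depth=4 groups=1 -> yes
String 3 '[][][][[]]': depth seq [1 0 1 0 1 0 1 2 1 0]
  -> pairs=5 depth=2 groups=4 -> no
String 4 '[][][][]': depth seq [1 0 1 0 1 0 1 0]
  -> pairs=4 depth=1 groups=4 -> no
String 5 '[[]][][[]]': depth seq [1 2 1 0 1 0 1 2 1 0]
  -> pairs=5 depth=2 groups=3 -> no
String 6 '[[][][[]]]': depth seq [1 2 1 2 1 2 3 2 1 0]
  -> pairs=5 depth=3 groups=1 -> no

Answer: no yes no no no no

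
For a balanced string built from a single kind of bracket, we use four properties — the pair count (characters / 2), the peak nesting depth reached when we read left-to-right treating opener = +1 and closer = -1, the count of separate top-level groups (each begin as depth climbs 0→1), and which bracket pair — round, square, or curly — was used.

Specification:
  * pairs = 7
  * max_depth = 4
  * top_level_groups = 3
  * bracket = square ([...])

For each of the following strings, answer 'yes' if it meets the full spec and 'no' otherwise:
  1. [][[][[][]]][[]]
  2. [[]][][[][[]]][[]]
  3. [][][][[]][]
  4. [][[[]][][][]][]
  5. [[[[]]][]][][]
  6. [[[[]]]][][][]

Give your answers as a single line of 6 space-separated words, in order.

String 1 '[][[][[][]]][[]]': depth seq [1 0 1 2 1 2 3 2 3 2 1 0 1 2 1 0]
  -> pairs=8 depth=3 groups=3 -> no
String 2 '[[]][][[][[]]][[]]': depth seq [1 2 1 0 1 0 1 2 1 2 3 2 1 0 1 2 1 0]
  -> pairs=9 depth=3 groups=4 -> no
String 3 '[][][][[]][]': depth seq [1 0 1 0 1 0 1 2 1 0 1 0]
  -> pairs=6 depth=2 groups=5 -> no
String 4 '[][[[]][][][]][]': depth seq [1 0 1 2 3 2 1 2 1 2 1 2 1 0 1 0]
  -> pairs=8 depth=3 groups=3 -> no
String 5 '[[[[]]][]][][]': depth seq [1 2 3 4 3 2 1 2 1 0 1 0 1 0]
  -> pairs=7 depth=4 groups=3 -> yes
String 6 '[[[[]]]][][][]': depth seq [1 2 3 4 3 2 1 0 1 0 1 0 1 0]
  -> pairs=7 depth=4 groups=4 -> no

Answer: no no no no yes no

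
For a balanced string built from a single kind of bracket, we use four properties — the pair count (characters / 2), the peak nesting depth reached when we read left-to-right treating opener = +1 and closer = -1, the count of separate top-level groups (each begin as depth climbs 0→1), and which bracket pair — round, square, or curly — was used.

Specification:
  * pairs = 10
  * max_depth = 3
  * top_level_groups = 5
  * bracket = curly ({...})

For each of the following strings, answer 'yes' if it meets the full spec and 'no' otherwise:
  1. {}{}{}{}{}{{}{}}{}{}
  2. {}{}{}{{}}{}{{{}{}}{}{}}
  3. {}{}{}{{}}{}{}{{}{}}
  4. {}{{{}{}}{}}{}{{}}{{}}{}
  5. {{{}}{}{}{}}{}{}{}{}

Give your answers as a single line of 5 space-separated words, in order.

String 1 '{}{}{}{}{}{{}{}}{}{}': depth seq [1 0 1 0 1 0 1 0 1 0 1 2 1 2 1 0 1 0 1 0]
  -> pairs=10 depth=2 groups=8 -> no
String 2 '{}{}{}{{}}{}{{{}{}}{}{}}': depth seq [1 0 1 0 1 0 1 2 1 0 1 0 1 2 3 2 3 2 1 2 1 2 1 0]
  -> pairs=12 depth=3 groups=6 -> no
String 3 '{}{}{}{{}}{}{}{{}{}}': depth seq [1 0 1 0 1 0 1 2 1 0 1 0 1 0 1 2 1 2 1 0]
  -> pairs=10 depth=2 groups=7 -> no
String 4 '{}{{{}{}}{}}{}{{}}{{}}{}': depth seq [1 0 1 2 3 2 3 2 1 2 1 0 1 0 1 2 1 0 1 2 1 0 1 0]
  -> pairs=12 depth=3 groups=6 -> no
String 5 '{{{}}{}{}{}}{}{}{}{}': depth seq [1 2 3 2 1 2 1 2 1 2 1 0 1 0 1 0 1 0 1 0]
  -> pairs=10 depth=3 groups=5 -> yes

Answer: no no no no yes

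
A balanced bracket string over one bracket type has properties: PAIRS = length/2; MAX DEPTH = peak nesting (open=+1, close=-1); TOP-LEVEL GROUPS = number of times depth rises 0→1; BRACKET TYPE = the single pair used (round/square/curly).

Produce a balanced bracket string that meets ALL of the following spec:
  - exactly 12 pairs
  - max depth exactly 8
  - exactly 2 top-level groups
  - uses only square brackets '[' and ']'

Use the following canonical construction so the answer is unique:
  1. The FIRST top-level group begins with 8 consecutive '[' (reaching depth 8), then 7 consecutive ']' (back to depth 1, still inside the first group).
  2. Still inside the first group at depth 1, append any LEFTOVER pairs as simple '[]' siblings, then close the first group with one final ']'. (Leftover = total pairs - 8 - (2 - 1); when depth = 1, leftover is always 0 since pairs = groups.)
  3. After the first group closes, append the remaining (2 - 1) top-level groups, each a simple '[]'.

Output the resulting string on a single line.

Spec: pairs=12 depth=8 groups=2
Leftover pairs = 12 - 8 - (2-1) = 3
First group: deep chain of depth 8 + 3 sibling pairs
Remaining 1 groups: simple '[]' each

Answer: [[[[[[[[]]]]]]][][][]][]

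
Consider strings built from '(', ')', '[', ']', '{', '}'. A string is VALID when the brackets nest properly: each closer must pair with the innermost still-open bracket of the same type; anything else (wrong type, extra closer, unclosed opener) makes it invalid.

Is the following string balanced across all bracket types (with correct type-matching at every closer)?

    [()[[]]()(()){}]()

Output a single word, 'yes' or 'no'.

pos 0: push '['; stack = [
pos 1: push '('; stack = [(
pos 2: ')' matches '('; pop; stack = [
pos 3: push '['; stack = [[
pos 4: push '['; stack = [[[
pos 5: ']' matches '['; pop; stack = [[
pos 6: ']' matches '['; pop; stack = [
pos 7: push '('; stack = [(
pos 8: ')' matches '('; pop; stack = [
pos 9: push '('; stack = [(
pos 10: push '('; stack = [((
pos 11: ')' matches '('; pop; stack = [(
pos 12: ')' matches '('; pop; stack = [
pos 13: push '{'; stack = [{
pos 14: '}' matches '{'; pop; stack = [
pos 15: ']' matches '['; pop; stack = (empty)
pos 16: push '('; stack = (
pos 17: ')' matches '('; pop; stack = (empty)
end: stack empty → VALID
Verdict: properly nested → yes

Answer: yes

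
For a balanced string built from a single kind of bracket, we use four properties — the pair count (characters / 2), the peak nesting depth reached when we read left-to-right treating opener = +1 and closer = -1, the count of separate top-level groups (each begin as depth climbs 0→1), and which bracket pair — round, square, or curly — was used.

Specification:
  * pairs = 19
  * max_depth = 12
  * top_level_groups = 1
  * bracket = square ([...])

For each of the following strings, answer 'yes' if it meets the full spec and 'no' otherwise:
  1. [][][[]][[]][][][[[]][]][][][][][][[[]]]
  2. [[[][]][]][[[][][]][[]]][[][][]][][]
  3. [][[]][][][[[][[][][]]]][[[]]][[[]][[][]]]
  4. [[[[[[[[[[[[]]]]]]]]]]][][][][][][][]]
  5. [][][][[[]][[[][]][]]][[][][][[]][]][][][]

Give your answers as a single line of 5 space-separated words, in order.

Answer: no no no yes no

Derivation:
String 1 '[][][[]][[]][][][[[]][]][][][][][][[[]]]': depth seq [1 0 1 0 1 2 1 0 1 2 1 0 1 0 1 0 1 2 3 2 1 2 1 0 1 0 1 0 1 0 1 0 1 0 1 2 3 2 1 0]
  -> pairs=20 depth=3 groups=13 -> no
String 2 '[[[][]][]][[[][][]][[]]][[][][]][][]': depth seq [1 2 3 2 3 2 1 2 1 0 1 2 3 2 3 2 3 2 1 2 3 2 1 0 1 2 1 2 1 2 1 0 1 0 1 0]
  -> pairs=18 depth=3 groups=5 -> no
String 3 '[][[]][][][[[][[][][]]]][[[]]][[[]][[][]]]': depth seq [1 0 1 2 1 0 1 0 1 0 1 2 3 2 3 4 3 4 3 4 3 2 1 0 1 2 3 2 1 0 1 2 3 2 1 2 3 2 3 2 1 0]
  -> pairs=21 depth=4 groups=7 -> no
String 4 '[[[[[[[[[[[[]]]]]]]]]]][][][][][][][]]': depth seq [1 2 3 4 5 6 7 8 9 10 11 12 11 10 9 8 7 6 5 4 3 2 1 2 1 2 1 2 1 2 1 2 1 2 1 2 1 0]
  -> pairs=19 depth=12 groups=1 -> yes
String 5 '[][][][[[]][[[][]][]]][[][][][[]][]][][][]': depth seq [1 0 1 0 1 0 1 2 3 2 1 2 3 4 3 4 3 2 3 2 1 0 1 2 1 2 1 2 1 2 3 2 1 2 1 0 1 0 1 0 1 0]
  -> pairs=21 depth=4 groups=8 -> no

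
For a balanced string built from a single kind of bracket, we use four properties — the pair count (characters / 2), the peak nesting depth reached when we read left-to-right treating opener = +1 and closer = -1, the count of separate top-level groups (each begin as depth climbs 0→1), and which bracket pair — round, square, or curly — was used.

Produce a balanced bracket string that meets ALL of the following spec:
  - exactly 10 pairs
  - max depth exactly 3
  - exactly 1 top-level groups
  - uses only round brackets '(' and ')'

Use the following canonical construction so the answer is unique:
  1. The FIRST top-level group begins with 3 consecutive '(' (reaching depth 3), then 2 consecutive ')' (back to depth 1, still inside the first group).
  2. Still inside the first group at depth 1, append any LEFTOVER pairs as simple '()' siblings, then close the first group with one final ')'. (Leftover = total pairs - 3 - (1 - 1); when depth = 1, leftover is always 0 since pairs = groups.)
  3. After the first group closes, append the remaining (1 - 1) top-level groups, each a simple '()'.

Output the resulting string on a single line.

Spec: pairs=10 depth=3 groups=1
Leftover pairs = 10 - 3 - (1-1) = 7
First group: deep chain of depth 3 + 7 sibling pairs
Remaining 0 groups: simple '()' each

Answer: ((())()()()()()()())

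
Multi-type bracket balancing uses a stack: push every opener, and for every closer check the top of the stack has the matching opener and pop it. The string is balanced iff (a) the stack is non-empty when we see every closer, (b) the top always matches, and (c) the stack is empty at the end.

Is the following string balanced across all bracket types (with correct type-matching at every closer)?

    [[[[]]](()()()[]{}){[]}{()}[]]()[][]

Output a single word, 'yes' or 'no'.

Answer: yes

Derivation:
pos 0: push '['; stack = [
pos 1: push '['; stack = [[
pos 2: push '['; stack = [[[
pos 3: push '['; stack = [[[[
pos 4: ']' matches '['; pop; stack = [[[
pos 5: ']' matches '['; pop; stack = [[
pos 6: ']' matches '['; pop; stack = [
pos 7: push '('; stack = [(
pos 8: push '('; stack = [((
pos 9: ')' matches '('; pop; stack = [(
pos 10: push '('; stack = [((
pos 11: ')' matches '('; pop; stack = [(
pos 12: push '('; stack = [((
pos 13: ')' matches '('; pop; stack = [(
pos 14: push '['; stack = [([
pos 15: ']' matches '['; pop; stack = [(
pos 16: push '{'; stack = [({
pos 17: '}' matches '{'; pop; stack = [(
pos 18: ')' matches '('; pop; stack = [
pos 19: push '{'; stack = [{
pos 20: push '['; stack = [{[
pos 21: ']' matches '['; pop; stack = [{
pos 22: '}' matches '{'; pop; stack = [
pos 23: push '{'; stack = [{
pos 24: push '('; stack = [{(
pos 25: ')' matches '('; pop; stack = [{
pos 26: '}' matches '{'; pop; stack = [
pos 27: push '['; stack = [[
pos 28: ']' matches '['; pop; stack = [
pos 29: ']' matches '['; pop; stack = (empty)
pos 30: push '('; stack = (
pos 31: ')' matches '('; pop; stack = (empty)
pos 32: push '['; stack = [
pos 33: ']' matches '['; pop; stack = (empty)
pos 34: push '['; stack = [
pos 35: ']' matches '['; pop; stack = (empty)
end: stack empty → VALID
Verdict: properly nested → yes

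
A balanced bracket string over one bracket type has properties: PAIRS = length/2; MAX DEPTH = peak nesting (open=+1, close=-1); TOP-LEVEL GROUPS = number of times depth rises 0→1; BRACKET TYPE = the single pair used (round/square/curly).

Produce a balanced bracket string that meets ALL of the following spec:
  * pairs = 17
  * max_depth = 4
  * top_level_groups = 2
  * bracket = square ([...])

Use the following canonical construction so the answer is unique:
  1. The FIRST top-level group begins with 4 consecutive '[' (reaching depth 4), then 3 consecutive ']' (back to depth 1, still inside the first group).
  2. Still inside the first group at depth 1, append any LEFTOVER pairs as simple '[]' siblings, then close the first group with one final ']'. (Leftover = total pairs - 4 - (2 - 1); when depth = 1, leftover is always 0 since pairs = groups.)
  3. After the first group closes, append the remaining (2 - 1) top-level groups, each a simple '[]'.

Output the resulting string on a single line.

Spec: pairs=17 depth=4 groups=2
Leftover pairs = 17 - 4 - (2-1) = 12
First group: deep chain of depth 4 + 12 sibling pairs
Remaining 1 groups: simple '[]' each

Answer: [[[[]]][][][][][][][][][][][][]][]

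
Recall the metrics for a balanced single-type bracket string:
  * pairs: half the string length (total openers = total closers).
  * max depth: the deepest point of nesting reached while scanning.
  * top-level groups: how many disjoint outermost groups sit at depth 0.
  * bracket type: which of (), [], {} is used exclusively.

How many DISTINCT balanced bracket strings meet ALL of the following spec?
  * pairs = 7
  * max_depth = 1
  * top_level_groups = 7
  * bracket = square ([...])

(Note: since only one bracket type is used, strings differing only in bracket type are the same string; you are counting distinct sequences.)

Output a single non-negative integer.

Answer: 1

Derivation:
Spec: pairs=7 depth=1 groups=7
Count(depth <= 1) = 1
Count(depth <= 0) = 0
Count(depth == 1) = 1 - 0 = 1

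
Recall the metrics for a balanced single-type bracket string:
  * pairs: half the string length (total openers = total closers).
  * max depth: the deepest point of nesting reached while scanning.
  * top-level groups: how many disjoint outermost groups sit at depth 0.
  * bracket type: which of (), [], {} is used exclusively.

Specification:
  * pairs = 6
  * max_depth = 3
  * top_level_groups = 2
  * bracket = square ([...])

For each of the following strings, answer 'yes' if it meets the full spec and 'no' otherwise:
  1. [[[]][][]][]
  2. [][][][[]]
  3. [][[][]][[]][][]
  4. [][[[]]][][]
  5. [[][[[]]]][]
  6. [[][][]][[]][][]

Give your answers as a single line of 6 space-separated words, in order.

String 1 '[[[]][][]][]': depth seq [1 2 3 2 1 2 1 2 1 0 1 0]
  -> pairs=6 depth=3 groups=2 -> yes
String 2 '[][][][[]]': depth seq [1 0 1 0 1 0 1 2 1 0]
  -> pairs=5 depth=2 groups=4 -> no
String 3 '[][[][]][[]][][]': depth seq [1 0 1 2 1 2 1 0 1 2 1 0 1 0 1 0]
  -> pairs=8 depth=2 groups=5 -> no
String 4 '[][[[]]][][]': depth seq [1 0 1 2 3 2 1 0 1 0 1 0]
  -> pairs=6 depth=3 groups=4 -> no
String 5 '[[][[[]]]][]': depth seq [1 2 1 2 3 4 3 2 1 0 1 0]
  -> pairs=6 depth=4 groups=2 -> no
String 6 '[[][][]][[]][][]': depth seq [1 2 1 2 1 2 1 0 1 2 1 0 1 0 1 0]
  -> pairs=8 depth=2 groups=4 -> no

Answer: yes no no no no no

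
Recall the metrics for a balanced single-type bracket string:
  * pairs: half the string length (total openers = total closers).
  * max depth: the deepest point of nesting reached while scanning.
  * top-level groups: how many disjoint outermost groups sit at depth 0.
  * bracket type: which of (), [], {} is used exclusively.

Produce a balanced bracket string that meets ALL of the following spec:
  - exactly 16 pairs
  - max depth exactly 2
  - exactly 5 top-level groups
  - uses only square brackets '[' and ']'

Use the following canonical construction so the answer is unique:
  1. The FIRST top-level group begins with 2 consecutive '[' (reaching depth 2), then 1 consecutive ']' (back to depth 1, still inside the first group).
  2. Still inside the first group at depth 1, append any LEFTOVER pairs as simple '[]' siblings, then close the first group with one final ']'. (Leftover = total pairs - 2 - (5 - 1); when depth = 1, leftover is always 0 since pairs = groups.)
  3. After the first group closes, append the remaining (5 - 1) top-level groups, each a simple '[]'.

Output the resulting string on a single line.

Spec: pairs=16 depth=2 groups=5
Leftover pairs = 16 - 2 - (5-1) = 10
First group: deep chain of depth 2 + 10 sibling pairs
Remaining 4 groups: simple '[]' each

Answer: [[][][][][][][][][][][]][][][][]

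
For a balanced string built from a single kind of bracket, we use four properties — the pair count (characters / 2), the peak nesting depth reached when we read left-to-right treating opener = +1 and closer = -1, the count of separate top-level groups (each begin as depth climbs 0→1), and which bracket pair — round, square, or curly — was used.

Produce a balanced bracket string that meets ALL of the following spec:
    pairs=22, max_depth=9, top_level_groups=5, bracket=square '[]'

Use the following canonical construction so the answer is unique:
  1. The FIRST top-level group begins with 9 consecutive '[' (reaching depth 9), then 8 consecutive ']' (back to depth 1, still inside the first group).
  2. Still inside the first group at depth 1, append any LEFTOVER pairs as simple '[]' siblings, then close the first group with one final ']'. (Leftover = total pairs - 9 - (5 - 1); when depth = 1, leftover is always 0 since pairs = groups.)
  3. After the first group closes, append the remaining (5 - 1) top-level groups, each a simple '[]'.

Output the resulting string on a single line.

Answer: [[[[[[[[[]]]]]]]][][][][][][][][][]][][][][]

Derivation:
Spec: pairs=22 depth=9 groups=5
Leftover pairs = 22 - 9 - (5-1) = 9
First group: deep chain of depth 9 + 9 sibling pairs
Remaining 4 groups: simple '[]' each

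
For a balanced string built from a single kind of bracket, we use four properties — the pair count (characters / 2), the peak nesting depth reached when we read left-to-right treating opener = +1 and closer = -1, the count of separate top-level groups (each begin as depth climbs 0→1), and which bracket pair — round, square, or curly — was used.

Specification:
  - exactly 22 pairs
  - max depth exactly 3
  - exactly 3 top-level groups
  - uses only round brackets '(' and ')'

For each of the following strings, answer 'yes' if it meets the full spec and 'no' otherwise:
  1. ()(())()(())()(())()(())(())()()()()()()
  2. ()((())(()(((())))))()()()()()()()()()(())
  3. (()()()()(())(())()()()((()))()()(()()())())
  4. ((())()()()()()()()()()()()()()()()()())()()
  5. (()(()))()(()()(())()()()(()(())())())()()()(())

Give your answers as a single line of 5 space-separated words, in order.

Answer: no no no yes no

Derivation:
String 1 '()(())()(())()(())()(())(())()()()()()()': depth seq [1 0 1 2 1 0 1 0 1 2 1 0 1 0 1 2 1 0 1 0 1 2 1 0 1 2 1 0 1 0 1 0 1 0 1 0 1 0 1 0]
  -> pairs=20 depth=2 groups=15 -> no
String 2 '()((())(()(((())))))()()()()()()()()()(())': depth seq [1 0 1 2 3 2 1 2 3 2 3 4 5 6 5 4 3 2 1 0 1 0 1 0 1 0 1 0 1 0 1 0 1 0 1 0 1 0 1 2 1 0]
  -> pairs=21 depth=6 groups=12 -> no
String 3 '(()()()()(())(())()()()((()))()()(()()())())': depth seq [1 2 1 2 1 2 1 2 1 2 3 2 1 2 3 2 1 2 1 2 1 2 1 2 3 4 3 2 1 2 1 2 1 2 3 2 3 2 3 2 1 2 1 0]
  -> pairs=22 depth=4 groups=1 -> no
String 4 '((())()()()()()()()()()()()()()()()()())()()': depth seq [1 2 3 2 1 2 1 2 1 2 1 2 1 2 1 2 1 2 1 2 1 2 1 2 1 2 1 2 1 2 1 2 1 2 1 2 1 2 1 0 1 0 1 0]
  -> pairs=22 depth=3 groups=3 -> yes
String 5 '(()(()))()(()()(())()()()(()(())())())()()()(())': depth seq [1 2 1 2 3 2 1 0 1 0 1 2 1 2 1 2 3 2 1 2 1 2 1 2 1 2 3 2 3 4 3 2 3 2 1 2 1 0 1 0 1 0 1 0 1 2 1 0]
  -> pairs=24 depth=4 groups=7 -> no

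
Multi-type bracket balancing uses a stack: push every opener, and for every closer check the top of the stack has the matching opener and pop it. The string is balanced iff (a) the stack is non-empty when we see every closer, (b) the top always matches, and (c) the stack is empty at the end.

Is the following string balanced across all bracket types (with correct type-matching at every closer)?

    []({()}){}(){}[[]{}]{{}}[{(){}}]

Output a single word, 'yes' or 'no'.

Answer: yes

Derivation:
pos 0: push '['; stack = [
pos 1: ']' matches '['; pop; stack = (empty)
pos 2: push '('; stack = (
pos 3: push '{'; stack = ({
pos 4: push '('; stack = ({(
pos 5: ')' matches '('; pop; stack = ({
pos 6: '}' matches '{'; pop; stack = (
pos 7: ')' matches '('; pop; stack = (empty)
pos 8: push '{'; stack = {
pos 9: '}' matches '{'; pop; stack = (empty)
pos 10: push '('; stack = (
pos 11: ')' matches '('; pop; stack = (empty)
pos 12: push '{'; stack = {
pos 13: '}' matches '{'; pop; stack = (empty)
pos 14: push '['; stack = [
pos 15: push '['; stack = [[
pos 16: ']' matches '['; pop; stack = [
pos 17: push '{'; stack = [{
pos 18: '}' matches '{'; pop; stack = [
pos 19: ']' matches '['; pop; stack = (empty)
pos 20: push '{'; stack = {
pos 21: push '{'; stack = {{
pos 22: '}' matches '{'; pop; stack = {
pos 23: '}' matches '{'; pop; stack = (empty)
pos 24: push '['; stack = [
pos 25: push '{'; stack = [{
pos 26: push '('; stack = [{(
pos 27: ')' matches '('; pop; stack = [{
pos 28: push '{'; stack = [{{
pos 29: '}' matches '{'; pop; stack = [{
pos 30: '}' matches '{'; pop; stack = [
pos 31: ']' matches '['; pop; stack = (empty)
end: stack empty → VALID
Verdict: properly nested → yes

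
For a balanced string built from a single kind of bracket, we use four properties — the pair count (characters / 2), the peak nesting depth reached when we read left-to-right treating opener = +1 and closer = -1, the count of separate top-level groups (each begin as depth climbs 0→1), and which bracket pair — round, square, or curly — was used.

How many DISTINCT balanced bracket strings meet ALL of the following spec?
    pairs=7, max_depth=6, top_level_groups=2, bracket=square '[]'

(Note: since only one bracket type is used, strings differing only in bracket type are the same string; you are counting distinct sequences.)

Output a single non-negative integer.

Spec: pairs=7 depth=6 groups=2
Count(depth <= 6) = 132
Count(depth <= 5) = 130
Count(depth == 6) = 132 - 130 = 2

Answer: 2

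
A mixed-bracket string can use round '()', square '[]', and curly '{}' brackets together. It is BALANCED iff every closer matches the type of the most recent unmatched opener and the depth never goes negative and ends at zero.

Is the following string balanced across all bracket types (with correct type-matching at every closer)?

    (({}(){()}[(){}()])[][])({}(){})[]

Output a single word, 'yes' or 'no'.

Answer: yes

Derivation:
pos 0: push '('; stack = (
pos 1: push '('; stack = ((
pos 2: push '{'; stack = (({
pos 3: '}' matches '{'; pop; stack = ((
pos 4: push '('; stack = (((
pos 5: ')' matches '('; pop; stack = ((
pos 6: push '{'; stack = (({
pos 7: push '('; stack = (({(
pos 8: ')' matches '('; pop; stack = (({
pos 9: '}' matches '{'; pop; stack = ((
pos 10: push '['; stack = (([
pos 11: push '('; stack = (([(
pos 12: ')' matches '('; pop; stack = (([
pos 13: push '{'; stack = (([{
pos 14: '}' matches '{'; pop; stack = (([
pos 15: push '('; stack = (([(
pos 16: ')' matches '('; pop; stack = (([
pos 17: ']' matches '['; pop; stack = ((
pos 18: ')' matches '('; pop; stack = (
pos 19: push '['; stack = ([
pos 20: ']' matches '['; pop; stack = (
pos 21: push '['; stack = ([
pos 22: ']' matches '['; pop; stack = (
pos 23: ')' matches '('; pop; stack = (empty)
pos 24: push '('; stack = (
pos 25: push '{'; stack = ({
pos 26: '}' matches '{'; pop; stack = (
pos 27: push '('; stack = ((
pos 28: ')' matches '('; pop; stack = (
pos 29: push '{'; stack = ({
pos 30: '}' matches '{'; pop; stack = (
pos 31: ')' matches '('; pop; stack = (empty)
pos 32: push '['; stack = [
pos 33: ']' matches '['; pop; stack = (empty)
end: stack empty → VALID
Verdict: properly nested → yes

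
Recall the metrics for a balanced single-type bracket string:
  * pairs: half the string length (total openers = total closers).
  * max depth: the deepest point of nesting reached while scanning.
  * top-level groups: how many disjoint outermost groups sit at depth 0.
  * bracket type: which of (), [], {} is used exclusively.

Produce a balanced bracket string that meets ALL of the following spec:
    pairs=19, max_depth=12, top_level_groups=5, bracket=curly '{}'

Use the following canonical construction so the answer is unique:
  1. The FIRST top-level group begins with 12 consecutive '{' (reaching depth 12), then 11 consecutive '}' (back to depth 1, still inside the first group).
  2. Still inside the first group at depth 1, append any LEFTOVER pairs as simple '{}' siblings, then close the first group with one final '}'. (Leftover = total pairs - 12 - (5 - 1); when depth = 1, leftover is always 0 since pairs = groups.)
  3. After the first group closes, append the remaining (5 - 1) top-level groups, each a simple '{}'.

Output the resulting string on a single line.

Answer: {{{{{{{{{{{{}}}}}}}}}}}{}{}{}}{}{}{}{}

Derivation:
Spec: pairs=19 depth=12 groups=5
Leftover pairs = 19 - 12 - (5-1) = 3
First group: deep chain of depth 12 + 3 sibling pairs
Remaining 4 groups: simple '{}' each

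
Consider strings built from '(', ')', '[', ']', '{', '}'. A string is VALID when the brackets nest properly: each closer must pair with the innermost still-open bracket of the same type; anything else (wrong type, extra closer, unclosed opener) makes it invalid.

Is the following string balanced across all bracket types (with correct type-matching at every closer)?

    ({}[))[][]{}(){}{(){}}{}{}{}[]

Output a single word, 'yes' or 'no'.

Answer: no

Derivation:
pos 0: push '('; stack = (
pos 1: push '{'; stack = ({
pos 2: '}' matches '{'; pop; stack = (
pos 3: push '['; stack = ([
pos 4: saw closer ')' but top of stack is '[' (expected ']') → INVALID
Verdict: type mismatch at position 4: ')' closes '[' → no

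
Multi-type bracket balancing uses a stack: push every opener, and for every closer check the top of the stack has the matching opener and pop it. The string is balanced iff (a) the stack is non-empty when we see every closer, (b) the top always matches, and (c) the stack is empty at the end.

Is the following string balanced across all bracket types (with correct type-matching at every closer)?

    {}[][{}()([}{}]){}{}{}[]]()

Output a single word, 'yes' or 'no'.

pos 0: push '{'; stack = {
pos 1: '}' matches '{'; pop; stack = (empty)
pos 2: push '['; stack = [
pos 3: ']' matches '['; pop; stack = (empty)
pos 4: push '['; stack = [
pos 5: push '{'; stack = [{
pos 6: '}' matches '{'; pop; stack = [
pos 7: push '('; stack = [(
pos 8: ')' matches '('; pop; stack = [
pos 9: push '('; stack = [(
pos 10: push '['; stack = [([
pos 11: saw closer '}' but top of stack is '[' (expected ']') → INVALID
Verdict: type mismatch at position 11: '}' closes '[' → no

Answer: no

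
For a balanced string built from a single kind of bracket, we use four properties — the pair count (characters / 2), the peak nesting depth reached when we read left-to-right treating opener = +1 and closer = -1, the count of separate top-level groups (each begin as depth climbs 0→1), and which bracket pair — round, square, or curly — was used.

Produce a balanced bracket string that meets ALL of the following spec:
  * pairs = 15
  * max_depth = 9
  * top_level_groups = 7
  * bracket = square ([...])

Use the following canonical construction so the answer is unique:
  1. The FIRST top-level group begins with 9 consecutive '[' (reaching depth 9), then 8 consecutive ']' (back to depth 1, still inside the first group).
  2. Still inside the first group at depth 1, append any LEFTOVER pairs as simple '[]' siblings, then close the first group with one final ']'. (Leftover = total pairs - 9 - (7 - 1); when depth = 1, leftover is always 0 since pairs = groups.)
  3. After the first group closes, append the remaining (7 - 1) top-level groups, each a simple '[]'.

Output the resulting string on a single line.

Spec: pairs=15 depth=9 groups=7
Leftover pairs = 15 - 9 - (7-1) = 0
First group: deep chain of depth 9 + 0 sibling pairs
Remaining 6 groups: simple '[]' each

Answer: [[[[[[[[[]]]]]]]]][][][][][][]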